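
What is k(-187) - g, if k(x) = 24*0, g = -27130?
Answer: 27130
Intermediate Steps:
k(x) = 0
k(-187) - g = 0 - 1*(-27130) = 0 + 27130 = 27130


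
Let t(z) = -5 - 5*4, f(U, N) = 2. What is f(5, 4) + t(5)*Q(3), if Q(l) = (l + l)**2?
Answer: -898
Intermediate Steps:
t(z) = -25 (t(z) = -5 - 20 = -25)
Q(l) = 4*l**2 (Q(l) = (2*l)**2 = 4*l**2)
f(5, 4) + t(5)*Q(3) = 2 - 100*3**2 = 2 - 100*9 = 2 - 25*36 = 2 - 900 = -898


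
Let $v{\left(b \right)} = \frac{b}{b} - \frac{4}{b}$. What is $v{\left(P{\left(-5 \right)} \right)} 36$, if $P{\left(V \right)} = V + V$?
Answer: $\frac{252}{5} \approx 50.4$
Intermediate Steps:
$P{\left(V \right)} = 2 V$
$v{\left(b \right)} = 1 - \frac{4}{b}$
$v{\left(P{\left(-5 \right)} \right)} 36 = \frac{-4 + 2 \left(-5\right)}{2 \left(-5\right)} 36 = \frac{-4 - 10}{-10} \cdot 36 = \left(- \frac{1}{10}\right) \left(-14\right) 36 = \frac{7}{5} \cdot 36 = \frac{252}{5}$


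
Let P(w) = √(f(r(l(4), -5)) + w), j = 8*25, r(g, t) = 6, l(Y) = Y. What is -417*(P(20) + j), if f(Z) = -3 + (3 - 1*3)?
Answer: -83400 - 417*√17 ≈ -85119.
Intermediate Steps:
j = 200
f(Z) = -3 (f(Z) = -3 + (3 - 3) = -3 + 0 = -3)
P(w) = √(-3 + w)
-417*(P(20) + j) = -417*(√(-3 + 20) + 200) = -417*(√17 + 200) = -417*(200 + √17) = -83400 - 417*√17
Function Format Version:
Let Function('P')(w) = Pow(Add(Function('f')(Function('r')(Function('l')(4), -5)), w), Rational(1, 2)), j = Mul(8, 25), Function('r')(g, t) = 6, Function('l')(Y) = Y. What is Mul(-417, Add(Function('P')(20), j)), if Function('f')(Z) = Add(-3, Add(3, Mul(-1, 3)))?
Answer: Add(-83400, Mul(-417, Pow(17, Rational(1, 2)))) ≈ -85119.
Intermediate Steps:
j = 200
Function('f')(Z) = -3 (Function('f')(Z) = Add(-3, Add(3, -3)) = Add(-3, 0) = -3)
Function('P')(w) = Pow(Add(-3, w), Rational(1, 2))
Mul(-417, Add(Function('P')(20), j)) = Mul(-417, Add(Pow(Add(-3, 20), Rational(1, 2)), 200)) = Mul(-417, Add(Pow(17, Rational(1, 2)), 200)) = Mul(-417, Add(200, Pow(17, Rational(1, 2)))) = Add(-83400, Mul(-417, Pow(17, Rational(1, 2))))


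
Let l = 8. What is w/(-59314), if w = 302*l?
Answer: -1208/29657 ≈ -0.040732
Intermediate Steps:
w = 2416 (w = 302*8 = 2416)
w/(-59314) = 2416/(-59314) = 2416*(-1/59314) = -1208/29657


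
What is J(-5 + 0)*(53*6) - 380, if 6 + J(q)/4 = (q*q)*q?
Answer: -167012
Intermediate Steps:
J(q) = -24 + 4*q³ (J(q) = -24 + 4*((q*q)*q) = -24 + 4*(q²*q) = -24 + 4*q³)
J(-5 + 0)*(53*6) - 380 = (-24 + 4*(-5 + 0)³)*(53*6) - 380 = (-24 + 4*(-5)³)*318 - 380 = (-24 + 4*(-125))*318 - 380 = (-24 - 500)*318 - 380 = -524*318 - 380 = -166632 - 380 = -167012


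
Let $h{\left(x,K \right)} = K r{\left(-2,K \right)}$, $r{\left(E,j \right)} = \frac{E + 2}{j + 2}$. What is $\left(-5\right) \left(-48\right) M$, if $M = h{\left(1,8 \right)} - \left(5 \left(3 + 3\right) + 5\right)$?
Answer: $-8400$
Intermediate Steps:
$r{\left(E,j \right)} = \frac{2 + E}{2 + j}$
$h{\left(x,K \right)} = 0$ ($h{\left(x,K \right)} = K \frac{2 - 2}{2 + K} = K \frac{1}{2 + K} 0 = K 0 = 0$)
$M = -35$ ($M = 0 - \left(5 \left(3 + 3\right) + 5\right) = 0 - \left(5 \cdot 6 + 5\right) = 0 - \left(30 + 5\right) = 0 - 35 = -35$)
$\left(-5\right) \left(-48\right) M = \left(-5\right) \left(-48\right) \left(-35\right) = 240 \left(-35\right) = -8400$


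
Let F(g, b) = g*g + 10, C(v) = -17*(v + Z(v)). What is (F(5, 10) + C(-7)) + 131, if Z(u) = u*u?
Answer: -548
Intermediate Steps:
Z(u) = u²
C(v) = -17*v - 17*v² (C(v) = -17*(v + v²) = -17*v - 17*v²)
F(g, b) = 10 + g² (F(g, b) = g² + 10 = 10 + g²)
(F(5, 10) + C(-7)) + 131 = ((10 + 5²) + 17*(-7)*(-1 - 1*(-7))) + 131 = ((10 + 25) + 17*(-7)*(-1 + 7)) + 131 = (35 + 17*(-7)*6) + 131 = (35 - 714) + 131 = -679 + 131 = -548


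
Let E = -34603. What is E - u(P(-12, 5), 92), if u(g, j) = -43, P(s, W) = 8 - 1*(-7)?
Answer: -34560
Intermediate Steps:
P(s, W) = 15 (P(s, W) = 8 + 7 = 15)
E - u(P(-12, 5), 92) = -34603 - 1*(-43) = -34603 + 43 = -34560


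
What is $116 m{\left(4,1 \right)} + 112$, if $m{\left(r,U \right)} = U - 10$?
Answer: $-932$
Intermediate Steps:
$m{\left(r,U \right)} = -10 + U$
$116 m{\left(4,1 \right)} + 112 = 116 \left(-10 + 1\right) + 112 = 116 \left(-9\right) + 112 = -1044 + 112 = -932$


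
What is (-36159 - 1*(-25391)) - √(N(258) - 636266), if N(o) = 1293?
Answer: -10768 - I*√634973 ≈ -10768.0 - 796.85*I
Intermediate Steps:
(-36159 - 1*(-25391)) - √(N(258) - 636266) = (-36159 - 1*(-25391)) - √(1293 - 636266) = (-36159 + 25391) - √(-634973) = -10768 - I*√634973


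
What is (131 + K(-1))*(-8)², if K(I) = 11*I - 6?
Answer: 7296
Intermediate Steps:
K(I) = -6 + 11*I
(131 + K(-1))*(-8)² = (131 + (-6 + 11*(-1)))*(-8)² = (131 + (-6 - 11))*64 = (131 - 17)*64 = 114*64 = 7296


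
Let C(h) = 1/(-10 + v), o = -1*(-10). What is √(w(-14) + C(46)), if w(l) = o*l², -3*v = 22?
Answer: √1324921/26 ≈ 44.271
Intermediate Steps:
v = -22/3 (v = -⅓*22 = -22/3 ≈ -7.3333)
o = 10
C(h) = -3/52 (C(h) = 1/(-10 - 22/3) = 1/(-52/3) = -3/52)
w(l) = 10*l²
√(w(-14) + C(46)) = √(10*(-14)² - 3/52) = √(10*196 - 3/52) = √(1960 - 3/52) = √(101917/52) = √1324921/26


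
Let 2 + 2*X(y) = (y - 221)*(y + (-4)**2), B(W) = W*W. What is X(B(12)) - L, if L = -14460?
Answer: 8299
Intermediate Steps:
B(W) = W**2
X(y) = -1 + (-221 + y)*(16 + y)/2 (X(y) = -1 + ((y - 221)*(y + (-4)**2))/2 = -1 + ((-221 + y)*(y + 16))/2 = -1 + ((-221 + y)*(16 + y))/2 = -1 + (-221 + y)*(16 + y)/2)
X(B(12)) - L = (-1769 + (12**2)**2/2 - 205/2*12**2) - 1*(-14460) = (-1769 + (1/2)*144**2 - 205/2*144) + 14460 = (-1769 + (1/2)*20736 - 14760) + 14460 = (-1769 + 10368 - 14760) + 14460 = -6161 + 14460 = 8299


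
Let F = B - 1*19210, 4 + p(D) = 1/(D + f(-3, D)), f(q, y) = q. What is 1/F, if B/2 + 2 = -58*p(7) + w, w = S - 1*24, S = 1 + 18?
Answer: -1/18789 ≈ -5.3223e-5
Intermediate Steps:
S = 19
p(D) = -4 + 1/(-3 + D) (p(D) = -4 + 1/(D - 3) = -4 + 1/(-3 + D))
w = -5 (w = 19 - 1*24 = 19 - 24 = -5)
B = 421 (B = -4 + 2*(-58*(13 - 4*7)/(-3 + 7) - 5) = -4 + 2*(-58*(13 - 28)/4 - 5) = -4 + 2*(-29*(-15)/2 - 5) = -4 + 2*(-58*(-15/4) - 5) = -4 + 2*(435/2 - 5) = -4 + 2*(425/2) = -4 + 425 = 421)
F = -18789 (F = 421 - 1*19210 = 421 - 19210 = -18789)
1/F = 1/(-18789) = -1/18789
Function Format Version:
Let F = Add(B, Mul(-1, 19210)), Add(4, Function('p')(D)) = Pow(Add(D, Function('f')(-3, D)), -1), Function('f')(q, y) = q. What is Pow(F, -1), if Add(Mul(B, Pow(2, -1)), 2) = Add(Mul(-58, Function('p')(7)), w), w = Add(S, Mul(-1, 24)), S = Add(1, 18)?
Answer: Rational(-1, 18789) ≈ -5.3223e-5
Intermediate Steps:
S = 19
Function('p')(D) = Add(-4, Pow(Add(-3, D), -1)) (Function('p')(D) = Add(-4, Pow(Add(D, -3), -1)) = Add(-4, Pow(Add(-3, D), -1)))
w = -5 (w = Add(19, Mul(-1, 24)) = Add(19, -24) = -5)
B = 421 (B = Add(-4, Mul(2, Add(Mul(-58, Mul(Pow(Add(-3, 7), -1), Add(13, Mul(-4, 7)))), -5))) = Add(-4, Mul(2, Add(Mul(-58, Mul(Pow(4, -1), Add(13, -28))), -5))) = Add(-4, Mul(2, Add(Mul(-58, Mul(Rational(1, 4), -15)), -5))) = Add(-4, Mul(2, Add(Mul(-58, Rational(-15, 4)), -5))) = Add(-4, Mul(2, Add(Rational(435, 2), -5))) = Add(-4, Mul(2, Rational(425, 2))) = Add(-4, 425) = 421)
F = -18789 (F = Add(421, Mul(-1, 19210)) = Add(421, -19210) = -18789)
Pow(F, -1) = Pow(-18789, -1) = Rational(-1, 18789)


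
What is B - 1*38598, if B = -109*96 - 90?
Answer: -49152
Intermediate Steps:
B = -10554 (B = -10464 - 90 = -10554)
B - 1*38598 = -10554 - 1*38598 = -10554 - 38598 = -49152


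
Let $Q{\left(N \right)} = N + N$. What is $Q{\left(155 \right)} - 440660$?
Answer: $-440350$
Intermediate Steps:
$Q{\left(N \right)} = 2 N$
$Q{\left(155 \right)} - 440660 = 2 \cdot 155 - 440660 = 310 - 440660 = -440350$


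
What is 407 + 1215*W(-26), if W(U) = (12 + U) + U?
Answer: -48193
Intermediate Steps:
W(U) = 12 + 2*U
407 + 1215*W(-26) = 407 + 1215*(12 + 2*(-26)) = 407 + 1215*(12 - 52) = 407 + 1215*(-40) = 407 - 48600 = -48193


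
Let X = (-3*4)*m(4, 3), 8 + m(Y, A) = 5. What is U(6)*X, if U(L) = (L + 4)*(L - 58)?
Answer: -18720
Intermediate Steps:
m(Y, A) = -3 (m(Y, A) = -8 + 5 = -3)
U(L) = (-58 + L)*(4 + L) (U(L) = (4 + L)*(-58 + L) = (-58 + L)*(4 + L))
X = 36 (X = -3*4*(-3) = -12*(-3) = 36)
U(6)*X = (-232 + 6**2 - 54*6)*36 = (-232 + 36 - 324)*36 = -520*36 = -18720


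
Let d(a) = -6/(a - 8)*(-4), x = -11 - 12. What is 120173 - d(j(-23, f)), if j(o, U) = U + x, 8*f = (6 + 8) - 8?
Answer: 14541029/121 ≈ 1.2017e+5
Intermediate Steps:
x = -23
f = ¾ (f = ((6 + 8) - 8)/8 = (14 - 8)/8 = (⅛)*6 = ¾ ≈ 0.75000)
j(o, U) = -23 + U (j(o, U) = U - 23 = -23 + U)
d(a) = 24/(-8 + a) (d(a) = -6/(-8 + a)*(-4) = 24/(-8 + a))
120173 - d(j(-23, f)) = 120173 - 24/(-8 + (-23 + ¾)) = 120173 - 24/(-8 - 89/4) = 120173 - 24/(-121/4) = 120173 - 24*(-4)/121 = 120173 - 1*(-96/121) = 120173 + 96/121 = 14541029/121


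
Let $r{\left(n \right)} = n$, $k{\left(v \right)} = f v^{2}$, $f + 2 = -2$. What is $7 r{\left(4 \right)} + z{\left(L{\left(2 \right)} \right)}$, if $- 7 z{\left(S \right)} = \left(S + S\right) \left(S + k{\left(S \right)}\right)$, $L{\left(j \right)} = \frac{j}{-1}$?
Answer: $\frac{124}{7} \approx 17.714$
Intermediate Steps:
$f = -4$ ($f = -2 - 2 = -4$)
$L{\left(j \right)} = - j$ ($L{\left(j \right)} = j \left(-1\right) = - j$)
$k{\left(v \right)} = - 4 v^{2}$
$z{\left(S \right)} = - \frac{2 S \left(S - 4 S^{2}\right)}{7}$ ($z{\left(S \right)} = - \frac{\left(S + S\right) \left(S - 4 S^{2}\right)}{7} = - \frac{2 S \left(S - 4 S^{2}\right)}{7}$)
$7 r{\left(4 \right)} + z{\left(L{\left(2 \right)} \right)} = 7 \cdot 4 + \frac{2 \left(\left(-1\right) 2\right)^{2} \left(-1 + 4 \left(\left(-1\right) 2\right)\right)}{7} = 28 + \frac{2 \left(-2\right)^{2} \left(-1 + 4 \left(-2\right)\right)}{7} = 28 + \frac{2}{7} \cdot 4 \left(-1 - 8\right) = 28 + \frac{2}{7} \cdot 4 \left(-9\right) = 28 - \frac{72}{7} = \frac{124}{7}$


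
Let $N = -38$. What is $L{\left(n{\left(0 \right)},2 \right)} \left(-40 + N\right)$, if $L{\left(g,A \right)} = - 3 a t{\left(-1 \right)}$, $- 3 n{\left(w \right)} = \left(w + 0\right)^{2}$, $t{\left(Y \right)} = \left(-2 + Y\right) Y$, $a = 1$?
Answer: $702$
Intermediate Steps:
$t{\left(Y \right)} = Y \left(-2 + Y\right)$
$n{\left(w \right)} = - \frac{w^{2}}{3}$ ($n{\left(w \right)} = - \frac{\left(w + 0\right)^{2}}{3} = - \frac{w^{2}}{3}$)
$L{\left(g,A \right)} = -9$ ($L{\left(g,A \right)} = \left(-3\right) 1 \left(- (-2 - 1)\right) = - 3 \left(\left(-1\right) \left(-3\right)\right) = \left(-3\right) 3 = -9$)
$L{\left(n{\left(0 \right)},2 \right)} \left(-40 + N\right) = - 9 \left(-40 - 38\right) = \left(-9\right) \left(-78\right) = 702$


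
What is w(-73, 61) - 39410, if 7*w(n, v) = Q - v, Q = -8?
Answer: -275939/7 ≈ -39420.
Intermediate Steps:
w(n, v) = -8/7 - v/7 (w(n, v) = (-8 - v)/7 = -8/7 - v/7)
w(-73, 61) - 39410 = (-8/7 - 1/7*61) - 39410 = (-8/7 - 61/7) - 39410 = -69/7 - 39410 = -275939/7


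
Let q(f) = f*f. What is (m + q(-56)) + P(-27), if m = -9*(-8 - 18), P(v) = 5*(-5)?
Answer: 3345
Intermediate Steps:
P(v) = -25
q(f) = f²
m = 234 (m = -9*(-26) = 234)
(m + q(-56)) + P(-27) = (234 + (-56)²) - 25 = (234 + 3136) - 25 = 3370 - 25 = 3345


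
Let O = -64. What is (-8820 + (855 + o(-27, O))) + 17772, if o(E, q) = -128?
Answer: 9679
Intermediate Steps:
(-8820 + (855 + o(-27, O))) + 17772 = (-8820 + (855 - 128)) + 17772 = (-8820 + 727) + 17772 = -8093 + 17772 = 9679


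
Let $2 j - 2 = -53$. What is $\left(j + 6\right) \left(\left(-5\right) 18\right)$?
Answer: $1755$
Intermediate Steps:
$j = - \frac{51}{2}$ ($j = 1 + \frac{1}{2} \left(-53\right) = 1 - \frac{53}{2} = - \frac{51}{2} \approx -25.5$)
$\left(j + 6\right) \left(\left(-5\right) 18\right) = \left(- \frac{51}{2} + 6\right) \left(\left(-5\right) 18\right) = \left(- \frac{39}{2}\right) \left(-90\right) = 1755$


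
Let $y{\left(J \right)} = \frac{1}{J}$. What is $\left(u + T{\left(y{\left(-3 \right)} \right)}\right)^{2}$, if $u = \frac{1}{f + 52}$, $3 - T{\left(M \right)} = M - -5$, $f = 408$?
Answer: $\frac{5276209}{1904400} \approx 2.7705$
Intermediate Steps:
$T{\left(M \right)} = -2 - M$ ($T{\left(M \right)} = 3 - \left(M - -5\right) = 3 - \left(M + 5\right) = 3 - \left(5 + M\right) = -2 - M$)
$u = \frac{1}{460}$ ($u = \frac{1}{408 + 52} = \frac{1}{460} \approx 0.0021739$)
$\left(u + T{\left(y{\left(-3 \right)} \right)}\right)^{2} = \left(\frac{1}{460} - \frac{5}{3}\right)^{2} = \left(- \frac{2297}{1380}\right)^{2} = \frac{5276209}{1904400}$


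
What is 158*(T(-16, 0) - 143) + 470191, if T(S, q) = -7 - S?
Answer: 449019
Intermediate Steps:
158*(T(-16, 0) - 143) + 470191 = 158*((-7 - 1*(-16)) - 143) + 470191 = 158*((-7 + 16) - 143) + 470191 = 158*(9 - 143) + 470191 = 158*(-134) + 470191 = -21172 + 470191 = 449019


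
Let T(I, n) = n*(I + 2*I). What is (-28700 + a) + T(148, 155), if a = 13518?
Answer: 53638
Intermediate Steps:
T(I, n) = 3*I*n (T(I, n) = n*(3*I) = 3*I*n)
(-28700 + a) + T(148, 155) = (-28700 + 13518) + 3*148*155 = -15182 + 68820 = 53638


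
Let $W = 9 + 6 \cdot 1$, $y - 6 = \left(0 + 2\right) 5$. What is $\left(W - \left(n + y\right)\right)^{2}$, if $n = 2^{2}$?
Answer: $25$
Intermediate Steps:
$y = 16$ ($y = 6 + \left(0 + 2\right) 5 = 6 + 2 \cdot 5 = 6 + 10 = 16$)
$n = 4$
$W = 15$ ($W = 9 + 6 = 15$)
$\left(W - \left(n + y\right)\right)^{2} = \left(15 - 20\right)^{2} = \left(-5\right)^{2} = 25$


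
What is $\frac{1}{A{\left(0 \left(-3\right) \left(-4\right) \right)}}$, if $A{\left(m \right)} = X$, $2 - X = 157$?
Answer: $- \frac{1}{155} \approx -0.0064516$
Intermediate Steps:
$X = -155$ ($X = 2 - 157 = -155$)
$A{\left(m \right)} = -155$
$\frac{1}{A{\left(0 \left(-3\right) \left(-4\right) \right)}} = \frac{1}{-155} = - \frac{1}{155}$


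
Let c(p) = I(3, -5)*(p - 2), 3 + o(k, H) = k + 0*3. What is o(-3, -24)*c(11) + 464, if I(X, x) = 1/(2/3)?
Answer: 383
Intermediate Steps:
I(X, x) = 3/2 (I(X, x) = 1/(2*(⅓)) = 1/(⅔) = 3/2)
o(k, H) = -3 + k (o(k, H) = -3 + (k + 0*3) = -3 + (k + 0) = -3 + k)
c(p) = -3 + 3*p/2 (c(p) = 3*(p - 2)/2 = 3*(-2 + p)/2 = -3 + 3*p/2)
o(-3, -24)*c(11) + 464 = (-3 - 3)*(-3 + (3/2)*11) + 464 = -6*(-3 + 33/2) + 464 = -6*27/2 + 464 = -81 + 464 = 383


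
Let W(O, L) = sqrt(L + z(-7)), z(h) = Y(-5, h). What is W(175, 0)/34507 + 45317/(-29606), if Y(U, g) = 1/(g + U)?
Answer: -45317/29606 + I*sqrt(3)/207042 ≈ -1.5307 + 8.3657e-6*I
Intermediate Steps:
Y(U, g) = 1/(U + g)
z(h) = 1/(-5 + h)
W(O, L) = sqrt(-1/12 + L) (W(O, L) = sqrt(L + 1/(-5 - 7)) = sqrt(L + 1/(-12)) = sqrt(L - 1/12) = sqrt(-1/12 + L))
W(175, 0)/34507 + 45317/(-29606) = (sqrt(-3 + 36*0)/6)/34507 + 45317/(-29606) = (sqrt(-3 + 0)/6)*(1/34507) + 45317*(-1/29606) = (sqrt(-3)/6)*(1/34507) - 45317/29606 = ((I*sqrt(3))/6)*(1/34507) - 45317/29606 = (I*sqrt(3)/6)*(1/34507) - 45317/29606 = I*sqrt(3)/207042 - 45317/29606 = -45317/29606 + I*sqrt(3)/207042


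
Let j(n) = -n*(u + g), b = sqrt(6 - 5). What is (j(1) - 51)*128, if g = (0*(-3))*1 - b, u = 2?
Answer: -6656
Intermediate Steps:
b = 1 (b = sqrt(1) = 1)
g = -1 (g = (0*(-3))*1 - 1*1 = 0*1 - 1 = 0 - 1 = -1)
j(n) = -n (j(n) = -n*(2 - 1) = -n)
(j(1) - 51)*128 = (-1*1 - 51)*128 = (-1 - 51)*128 = -52*128 = -6656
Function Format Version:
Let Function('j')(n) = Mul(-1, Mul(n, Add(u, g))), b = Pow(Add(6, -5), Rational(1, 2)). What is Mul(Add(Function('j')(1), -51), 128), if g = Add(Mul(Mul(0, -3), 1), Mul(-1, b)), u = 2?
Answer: -6656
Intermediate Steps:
b = 1 (b = Pow(1, Rational(1, 2)) = 1)
g = -1 (g = Add(Mul(Mul(0, -3), 1), Mul(-1, 1)) = Add(Mul(0, 1), -1) = Add(0, -1) = -1)
Function('j')(n) = Mul(-1, n) (Function('j')(n) = Mul(-1, Mul(n, Add(2, -1))) = Mul(-1, Mul(n, 1)) = Mul(-1, n))
Mul(Add(Function('j')(1), -51), 128) = Mul(Add(Mul(-1, 1), -51), 128) = Mul(Add(-1, -51), 128) = Mul(-52, 128) = -6656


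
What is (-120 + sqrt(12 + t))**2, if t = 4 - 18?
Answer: (120 - I*sqrt(2))**2 ≈ 14398.0 - 339.41*I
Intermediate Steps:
t = -14
(-120 + sqrt(12 + t))**2 = (-120 + sqrt(12 - 14))**2 = (-120 + sqrt(-2))**2 = (-120 + I*sqrt(2))**2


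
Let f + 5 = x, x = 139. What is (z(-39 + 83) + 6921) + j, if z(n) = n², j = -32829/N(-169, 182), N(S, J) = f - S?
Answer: 883614/101 ≈ 8748.7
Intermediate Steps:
f = 134 (f = -5 + 139 = 134)
N(S, J) = 134 - S
j = -10943/101 (j = -32829/(134 - 1*(-169)) = -32829/(134 + 169) = -32829/303 = -32829*1/303 = -10943/101 ≈ -108.35)
(z(-39 + 83) + 6921) + j = ((-39 + 83)² + 6921) - 10943/101 = (44² + 6921) - 10943/101 = (1936 + 6921) - 10943/101 = 8857 - 10943/101 = 883614/101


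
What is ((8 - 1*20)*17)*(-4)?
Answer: 816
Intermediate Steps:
((8 - 1*20)*17)*(-4) = ((8 - 20)*17)*(-4) = -12*17*(-4) = -204*(-4) = 816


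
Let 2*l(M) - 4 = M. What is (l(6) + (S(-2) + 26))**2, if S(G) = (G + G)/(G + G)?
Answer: 1024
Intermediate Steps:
l(M) = 2 + M/2
S(G) = 1 (S(G) = (2*G)/((2*G)) = (2*G)*(1/(2*G)) = 1)
(l(6) + (S(-2) + 26))**2 = ((2 + (1/2)*6) + (1 + 26))**2 = ((2 + 3) + 27)**2 = (5 + 27)**2 = 32**2 = 1024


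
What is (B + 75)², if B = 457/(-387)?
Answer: 816130624/149769 ≈ 5449.3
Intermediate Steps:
B = -457/387 (B = 457*(-1/387) = -457/387 ≈ -1.1809)
(B + 75)² = (-457/387 + 75)² = (28568/387)² = 816130624/149769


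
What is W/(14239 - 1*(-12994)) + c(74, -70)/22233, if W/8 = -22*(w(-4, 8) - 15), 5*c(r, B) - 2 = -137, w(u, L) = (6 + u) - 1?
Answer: 18015607/201823763 ≈ 0.089264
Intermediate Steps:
w(u, L) = 5 + u
c(r, B) = -27 (c(r, B) = ⅖ + (⅕)*(-137) = ⅖ - 137/5 = -27)
W = 2464 (W = 8*(-22*((5 - 4) - 15)) = 8*(-22*(1 - 15)) = 8*(-22*(-14)) = 8*308 = 2464)
W/(14239 - 1*(-12994)) + c(74, -70)/22233 = 2464/(14239 - 1*(-12994)) - 27/22233 = 2464/(14239 + 12994) - 27*1/22233 = 2464/27233 - 9/7411 = 18015607/201823763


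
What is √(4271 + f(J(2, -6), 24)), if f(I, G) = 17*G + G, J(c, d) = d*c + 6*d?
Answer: √4703 ≈ 68.578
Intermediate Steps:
J(c, d) = 6*d + c*d (J(c, d) = c*d + 6*d = 6*d + c*d)
f(I, G) = 18*G
√(4271 + f(J(2, -6), 24)) = √(4271 + 18*24) = √(4271 + 432) = √4703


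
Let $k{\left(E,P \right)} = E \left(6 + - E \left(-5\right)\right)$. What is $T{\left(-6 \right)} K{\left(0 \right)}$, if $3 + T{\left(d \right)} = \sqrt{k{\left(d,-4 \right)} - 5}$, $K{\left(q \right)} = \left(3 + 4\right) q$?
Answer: $0$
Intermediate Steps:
$k{\left(E,P \right)} = E \left(6 + 5 E\right)$
$K{\left(q \right)} = 7 q$
$T{\left(d \right)} = -3 + \sqrt{-5 + d \left(6 + 5 d\right)}$ ($T{\left(d \right)} = -3 + \sqrt{d \left(6 + 5 d\right) - 5} = -3 + \sqrt{-5 + d \left(6 + 5 d\right)}$)
$T{\left(-6 \right)} K{\left(0 \right)} = \left(-3 + \sqrt{-5 - 6 \left(6 + 5 \left(-6\right)\right)}\right) 7 \cdot 0 = \left(-3 + \sqrt{-5 - 6 \left(6 - 30\right)}\right) 0 = \left(-3 + \sqrt{-5 - -144}\right) 0 = \left(-3 + \sqrt{-5 + 144}\right) 0 = \left(-3 + \sqrt{139}\right) 0 = 0$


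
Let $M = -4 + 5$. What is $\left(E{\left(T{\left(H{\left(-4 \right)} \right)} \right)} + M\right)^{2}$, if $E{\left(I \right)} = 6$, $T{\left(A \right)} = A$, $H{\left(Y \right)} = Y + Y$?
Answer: $49$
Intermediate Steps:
$H{\left(Y \right)} = 2 Y$
$M = 1$
$\left(E{\left(T{\left(H{\left(-4 \right)} \right)} \right)} + M\right)^{2} = \left(6 + 1\right)^{2} = 7^{2} = 49$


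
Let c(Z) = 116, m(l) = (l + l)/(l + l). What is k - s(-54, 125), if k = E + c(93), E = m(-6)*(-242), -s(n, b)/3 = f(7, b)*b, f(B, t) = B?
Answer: 2499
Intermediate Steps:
m(l) = 1 (m(l) = (2*l)/((2*l)) = (2*l)*(1/(2*l)) = 1)
s(n, b) = -21*b
E = -242 (E = 1*(-242) = -242)
k = -126 (k = -242 + 116 = -126)
k - s(-54, 125) = -126 - (-21)*125 = -126 - 1*(-2625) = -126 + 2625 = 2499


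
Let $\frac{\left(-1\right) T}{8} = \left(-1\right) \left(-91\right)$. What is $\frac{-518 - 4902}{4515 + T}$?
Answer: $- \frac{5420}{3787} \approx -1.4312$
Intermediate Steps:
$T = -728$ ($T = - 8 \left(\left(-1\right) \left(-91\right)\right) = \left(-8\right) 91 = -728$)
$\frac{-518 - 4902}{4515 + T} = \frac{-518 - 4902}{4515 - 728} = - \frac{5420}{3787}$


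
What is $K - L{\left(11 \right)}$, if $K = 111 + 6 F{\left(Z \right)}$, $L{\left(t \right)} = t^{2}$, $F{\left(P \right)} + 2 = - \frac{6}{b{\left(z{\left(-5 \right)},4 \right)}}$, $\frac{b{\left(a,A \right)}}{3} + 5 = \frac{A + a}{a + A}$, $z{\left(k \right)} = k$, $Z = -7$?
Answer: $-19$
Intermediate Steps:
$b{\left(a,A \right)} = -12$ ($b{\left(a,A \right)} = -15 + 3 \frac{A + a}{a + A} = -15 + 3 \frac{A + a}{A + a} = -15 + 3 \cdot 1 = -15 + 3 = -12$)
$F{\left(P \right)} = - \frac{3}{2}$ ($F{\left(P \right)} = -2 - \frac{6}{-12} = -2 - - \frac{1}{2} = -2 + \frac{1}{2} = - \frac{3}{2}$)
$K = 102$ ($K = 111 + 6 \left(- \frac{3}{2}\right) = 111 - 9 = 102$)
$K - L{\left(11 \right)} = 102 - 11^{2} = 102 - 121 = -19$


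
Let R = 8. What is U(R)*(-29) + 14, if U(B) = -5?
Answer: 159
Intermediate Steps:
U(R)*(-29) + 14 = -5*(-29) + 14 = 145 + 14 = 159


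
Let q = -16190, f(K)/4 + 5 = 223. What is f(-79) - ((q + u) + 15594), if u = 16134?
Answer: -14666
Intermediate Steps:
f(K) = 872 (f(K) = -20 + 4*223 = -20 + 892 = 872)
f(-79) - ((q + u) + 15594) = 872 - ((-16190 + 16134) + 15594) = 872 - (-56 + 15594) = 872 - 1*15538 = 872 - 15538 = -14666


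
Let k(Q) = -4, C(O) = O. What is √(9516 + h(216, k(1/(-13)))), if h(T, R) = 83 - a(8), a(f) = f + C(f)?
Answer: 37*√7 ≈ 97.893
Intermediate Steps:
a(f) = 2*f (a(f) = f + f = 2*f)
h(T, R) = 67 (h(T, R) = 83 - 2*8 = 83 - 1*16 = 83 - 16 = 67)
√(9516 + h(216, k(1/(-13)))) = √(9516 + 67) = √9583 = 37*√7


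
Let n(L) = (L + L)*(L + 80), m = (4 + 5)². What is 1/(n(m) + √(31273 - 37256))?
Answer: 26082/680276707 - I*√5983/680276707 ≈ 3.834e-5 - 1.137e-7*I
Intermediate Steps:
m = 81 (m = 9² = 81)
n(L) = 2*L*(80 + L) (n(L) = (2*L)*(80 + L) = 2*L*(80 + L))
1/(n(m) + √(31273 - 37256)) = 1/(2*81*(80 + 81) + √(31273 - 37256)) = 1/(2*81*161 + √(-5983)) = 1/(26082 + I*√5983)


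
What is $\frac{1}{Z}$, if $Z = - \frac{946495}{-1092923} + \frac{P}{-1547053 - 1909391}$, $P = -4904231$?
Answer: $\frac{3777627145812}{8631453820993} \approx 0.43766$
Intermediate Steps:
$Z = \frac{8631453820993}{3777627145812}$ ($Z = - \frac{946495}{-1092923} - \frac{4904231}{-1547053 - 1909391} = \left(-946495\right) \left(- \frac{1}{1092923}\right) - \frac{4904231}{-3456444} = \frac{946495}{1092923} - - \frac{4904231}{3456444} = \frac{946495}{1092923} + \frac{4904231}{3456444} = \frac{8631453820993}{3777627145812} \approx 2.2849$)
$\frac{1}{Z} = \frac{1}{\frac{8631453820993}{3777627145812}} = \frac{3777627145812}{8631453820993}$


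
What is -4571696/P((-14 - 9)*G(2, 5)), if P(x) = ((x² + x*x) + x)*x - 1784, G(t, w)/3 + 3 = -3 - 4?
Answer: -1142924/164373079 ≈ -0.0069532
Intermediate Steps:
G(t, w) = -30 (G(t, w) = -9 + 3*(-3 - 4) = -9 + 3*(-7) = -9 - 21 = -30)
P(x) = -1784 + x*(x + 2*x²) (P(x) = ((x² + x²) + x)*x - 1784 = (2*x² + x)*x - 1784 = (x + 2*x²)*x - 1784 = x*(x + 2*x²) - 1784 = -1784 + x*(x + 2*x²))
-4571696/P((-14 - 9)*G(2, 5)) = -4571696/(-1784 + ((-14 - 9)*(-30))² + 2*((-14 - 9)*(-30))³) = -4571696/(-1784 + (-23*(-30))² + 2*(-23*(-30))³) = -4571696/(-1784 + 690² + 2*690³) = -4571696/(-1784 + 476100 + 2*328509000) = -4571696/(-1784 + 476100 + 657018000) = -4571696/657492316 = -4571696*1/657492316 = -1142924/164373079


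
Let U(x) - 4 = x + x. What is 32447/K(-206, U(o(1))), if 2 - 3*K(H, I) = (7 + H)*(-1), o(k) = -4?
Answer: -97341/197 ≈ -494.12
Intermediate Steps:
U(x) = 4 + 2*x (U(x) = 4 + (x + x) = 4 + 2*x)
K(H, I) = 3 + H/3 (K(H, I) = 2/3 - (7 + H)*(-1)/3 = 2/3 - (-7 - H)/3 = 2/3 + (7/3 + H/3) = 3 + H/3)
32447/K(-206, U(o(1))) = 32447/(3 + (1/3)*(-206)) = 32447/(3 - 206/3) = 32447/(-197/3) = 32447*(-3/197) = -97341/197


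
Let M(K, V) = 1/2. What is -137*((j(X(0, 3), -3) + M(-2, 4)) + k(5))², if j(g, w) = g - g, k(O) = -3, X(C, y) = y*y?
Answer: -3425/4 ≈ -856.25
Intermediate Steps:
X(C, y) = y²
j(g, w) = 0
M(K, V) = ½
-137*((j(X(0, 3), -3) + M(-2, 4)) + k(5))² = -137*((0 + ½) - 3)² = -137*(½ - 3)² = -137*(-5/2)² = -137*25/4 = -3425/4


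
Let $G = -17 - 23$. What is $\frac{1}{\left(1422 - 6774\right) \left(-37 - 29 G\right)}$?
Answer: $- \frac{1}{6010296} \approx -1.6638 \cdot 10^{-7}$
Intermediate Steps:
$G = -40$ ($G = -17 - 23 = -40$)
$\frac{1}{\left(1422 - 6774\right) \left(-37 - 29 G\right)} = \frac{1}{\left(1422 - 6774\right) \left(-37 - -1160\right)} = \frac{1}{\left(-5352\right) \left(-37 + 1160\right)} = - \frac{1}{5352 \cdot 1123} = \left(- \frac{1}{5352}\right) \frac{1}{1123} = - \frac{1}{6010296}$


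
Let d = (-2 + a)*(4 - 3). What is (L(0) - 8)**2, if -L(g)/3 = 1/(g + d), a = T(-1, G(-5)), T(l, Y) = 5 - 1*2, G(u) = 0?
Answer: 121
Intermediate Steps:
T(l, Y) = 3 (T(l, Y) = 5 - 2 = 3)
a = 3
d = 1 (d = (-2 + 3)*(4 - 3) = 1*1 = 1)
L(g) = -3/(1 + g) (L(g) = -3/(g + 1) = -3/(1 + g))
(L(0) - 8)**2 = (-3/(1 + 0) - 8)**2 = (-3/1 - 8)**2 = (-3*1 - 8)**2 = (-3 - 8)**2 = (-11)**2 = 121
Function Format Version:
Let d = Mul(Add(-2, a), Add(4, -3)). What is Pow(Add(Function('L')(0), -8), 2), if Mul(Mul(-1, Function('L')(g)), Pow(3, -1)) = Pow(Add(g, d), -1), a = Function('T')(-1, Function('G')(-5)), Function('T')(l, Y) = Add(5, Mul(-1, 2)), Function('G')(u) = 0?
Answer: 121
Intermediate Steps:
Function('T')(l, Y) = 3 (Function('T')(l, Y) = Add(5, -2) = 3)
a = 3
d = 1 (d = Mul(Add(-2, 3), Add(4, -3)) = Mul(1, 1) = 1)
Function('L')(g) = Mul(-3, Pow(Add(1, g), -1)) (Function('L')(g) = Mul(-3, Pow(Add(g, 1), -1)) = Mul(-3, Pow(Add(1, g), -1)))
Pow(Add(Function('L')(0), -8), 2) = Pow(Add(Mul(-3, Pow(Add(1, 0), -1)), -8), 2) = Pow(Add(Mul(-3, Pow(1, -1)), -8), 2) = Pow(Add(Mul(-3, 1), -8), 2) = Pow(Add(-3, -8), 2) = Pow(-11, 2) = 121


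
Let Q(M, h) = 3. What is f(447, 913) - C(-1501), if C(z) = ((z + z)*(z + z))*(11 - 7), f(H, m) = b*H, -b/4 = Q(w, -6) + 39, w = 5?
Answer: -36123112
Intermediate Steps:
b = -168 (b = -4*(3 + 39) = -4*42 = -168)
f(H, m) = -168*H
C(z) = 16*z² (C(z) = ((2*z)*(2*z))*4 = (4*z²)*4 = 16*z²)
f(447, 913) - C(-1501) = -168*447 - 16*(-1501)² = -75096 - 16*2253001 = -75096 - 1*36048016 = -75096 - 36048016 = -36123112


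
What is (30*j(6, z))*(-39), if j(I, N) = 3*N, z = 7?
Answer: -24570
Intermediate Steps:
(30*j(6, z))*(-39) = (30*(3*7))*(-39) = (30*21)*(-39) = 630*(-39) = -24570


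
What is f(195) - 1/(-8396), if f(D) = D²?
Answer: 319257901/8396 ≈ 38025.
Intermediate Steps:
f(195) - 1/(-8396) = 195² - 1/(-8396) = 38025 - 1*(-1/8396) = 38025 + 1/8396 = 319257901/8396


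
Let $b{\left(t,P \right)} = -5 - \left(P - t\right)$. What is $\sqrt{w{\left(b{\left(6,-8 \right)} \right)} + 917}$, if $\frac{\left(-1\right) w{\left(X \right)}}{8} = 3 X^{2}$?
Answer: $i \sqrt{1027} \approx 32.047 i$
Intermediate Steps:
$b{\left(t,P \right)} = -5 + t - P$
$w{\left(X \right)} = - 24 X^{2}$ ($w{\left(X \right)} = - 8 \cdot 3 X^{2} = - 24 X^{2}$)
$\sqrt{w{\left(b{\left(6,-8 \right)} \right)} + 917} = \sqrt{- 24 \left(-5 + 6 - -8\right)^{2} + 917} = \sqrt{- 24 \left(-5 + 6 + 8\right)^{2} + 917} = \sqrt{- 24 \cdot 9^{2} + 917} = \sqrt{\left(-24\right) 81 + 917} = \sqrt{-1944 + 917} = \sqrt{-1027} = i \sqrt{1027}$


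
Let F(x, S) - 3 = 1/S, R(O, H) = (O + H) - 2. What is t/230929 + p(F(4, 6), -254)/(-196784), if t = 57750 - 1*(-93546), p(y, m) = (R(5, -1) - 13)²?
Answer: 29744689655/45443132336 ≈ 0.65455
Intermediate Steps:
R(O, H) = -2 + H + O (R(O, H) = (H + O) - 2 = -2 + H + O)
F(x, S) = 3 + 1/S
p(y, m) = 121 (p(y, m) = ((-2 - 1 + 5) - 13)² = (2 - 13)² = (-11)² = 121)
t = 151296 (t = 57750 + 93546 = 151296)
t/230929 + p(F(4, 6), -254)/(-196784) = 151296/230929 + 121/(-196784) = 151296*(1/230929) + 121*(-1/196784) = 151296/230929 - 121/196784 = 29744689655/45443132336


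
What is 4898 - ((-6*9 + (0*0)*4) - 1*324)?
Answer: 5276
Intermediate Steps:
4898 - ((-6*9 + (0*0)*4) - 1*324) = 4898 - ((-54 + 0*4) - 324) = 4898 - ((-54 + 0) - 324) = 4898 - (-54 - 324) = 4898 - 1*(-378) = 4898 + 378 = 5276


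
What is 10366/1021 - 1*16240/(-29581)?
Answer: 323217686/30202201 ≈ 10.702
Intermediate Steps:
10366/1021 - 1*16240/(-29581) = 10366*(1/1021) - 16240*(-1/29581) = 10366/1021 + 16240/29581 = 323217686/30202201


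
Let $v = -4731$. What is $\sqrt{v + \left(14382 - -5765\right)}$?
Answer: $2 \sqrt{3854} \approx 124.16$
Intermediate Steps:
$\sqrt{v + \left(14382 - -5765\right)} = \sqrt{-4731 + \left(14382 - -5765\right)} = \sqrt{-4731 + \left(14382 + 5765\right)} = \sqrt{-4731 + 20147} = \sqrt{15416} = 2 \sqrt{3854}$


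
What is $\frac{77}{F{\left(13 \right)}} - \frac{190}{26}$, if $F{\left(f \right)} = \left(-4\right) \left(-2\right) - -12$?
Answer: $- \frac{899}{260} \approx -3.4577$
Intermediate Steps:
$F{\left(f \right)} = 20$ ($F{\left(f \right)} = 8 + 12 = 20$)
$\frac{77}{F{\left(13 \right)}} - \frac{190}{26} = \frac{77}{20} - \frac{190}{26} = 77 \cdot \frac{1}{20} - \frac{95}{13} = \frac{77}{20} - \frac{95}{13} = - \frac{899}{260}$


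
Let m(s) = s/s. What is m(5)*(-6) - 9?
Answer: -15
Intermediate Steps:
m(s) = 1
m(5)*(-6) - 9 = 1*(-6) - 9 = -6 - 9 = -15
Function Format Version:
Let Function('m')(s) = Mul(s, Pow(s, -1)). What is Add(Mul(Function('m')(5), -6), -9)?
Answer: -15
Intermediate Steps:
Function('m')(s) = 1
Add(Mul(Function('m')(5), -6), -9) = Add(Mul(1, -6), -9) = Add(-6, -9) = -15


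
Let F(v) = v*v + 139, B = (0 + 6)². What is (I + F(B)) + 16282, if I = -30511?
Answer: -12794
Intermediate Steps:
B = 36 (B = 6² = 36)
F(v) = 139 + v² (F(v) = v² + 139 = 139 + v²)
(I + F(B)) + 16282 = (-30511 + (139 + 36²)) + 16282 = (-30511 + (139 + 1296)) + 16282 = (-30511 + 1435) + 16282 = -29076 + 16282 = -12794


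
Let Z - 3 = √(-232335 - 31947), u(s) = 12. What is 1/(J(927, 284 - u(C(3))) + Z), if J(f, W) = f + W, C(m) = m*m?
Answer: 601/854543 - I*√264282/1709086 ≈ 0.0007033 - 0.00030079*I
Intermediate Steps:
C(m) = m²
J(f, W) = W + f
Z = 3 + I*√264282 (Z = 3 + √(-232335 - 31947) = 3 + √(-264282) = 3 + I*√264282 ≈ 3.0 + 514.08*I)
1/(J(927, 284 - u(C(3))) + Z) = 1/(((284 - 1*12) + 927) + (3 + I*√264282)) = 1/(((284 - 12) + 927) + (3 + I*√264282)) = 1/((272 + 927) + (3 + I*√264282)) = 1/(1199 + (3 + I*√264282)) = 1/(1202 + I*√264282)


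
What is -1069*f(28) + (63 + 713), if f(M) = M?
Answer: -29156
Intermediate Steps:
-1069*f(28) + (63 + 713) = -1069*28 + (63 + 713) = -29932 + 776 = -29156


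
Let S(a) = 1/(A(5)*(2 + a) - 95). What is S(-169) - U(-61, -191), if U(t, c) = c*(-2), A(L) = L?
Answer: -355261/930 ≈ -382.00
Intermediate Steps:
U(t, c) = -2*c
S(a) = 1/(-85 + 5*a) (S(a) = 1/(5*(2 + a) - 95) = 1/((10 + 5*a) - 95) = 1/(-85 + 5*a))
S(-169) - U(-61, -191) = 1/(5*(-17 - 169)) - (-2)*(-191) = (1/5)/(-186) - 1*382 = (1/5)*(-1/186) - 382 = -1/930 - 382 = -355261/930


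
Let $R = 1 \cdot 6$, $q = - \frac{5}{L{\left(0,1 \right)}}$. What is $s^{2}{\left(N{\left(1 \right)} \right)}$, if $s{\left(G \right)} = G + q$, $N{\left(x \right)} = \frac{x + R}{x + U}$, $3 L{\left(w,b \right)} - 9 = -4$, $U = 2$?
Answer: $\frac{4}{9} \approx 0.44444$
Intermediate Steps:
$L{\left(w,b \right)} = \frac{5}{3}$ ($L{\left(w,b \right)} = 3 + \frac{1}{3} \left(-4\right) = 3 - \frac{4}{3} = \frac{5}{3}$)
$q = -3$ ($q = - \frac{5}{\frac{5}{3}} = \left(-5\right) \frac{3}{5} = -3$)
$R = 6$
$N{\left(x \right)} = \frac{6 + x}{2 + x}$ ($N{\left(x \right)} = \frac{x + 6}{x + 2} = \frac{6 + x}{2 + x}$)
$s{\left(G \right)} = -3 + G$ ($s{\left(G \right)} = G - 3 = -3 + G$)
$s^{2}{\left(N{\left(1 \right)} \right)} = \left(-3 + \frac{6 + 1}{2 + 1}\right)^{2} = \left(-3 + \frac{1}{3} \cdot 7\right)^{2} = \left(-3 + \frac{7}{3}\right)^{2} = \left(- \frac{2}{3}\right)^{2} = \frac{4}{9}$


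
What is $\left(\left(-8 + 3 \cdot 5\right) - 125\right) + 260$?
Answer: $142$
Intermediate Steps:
$\left(\left(-8 + 3 \cdot 5\right) - 125\right) + 260 = \left(\left(-8 + 15\right) - 125\right) + 260 = \left(7 - 125\right) + 260 = -118 + 260 = 142$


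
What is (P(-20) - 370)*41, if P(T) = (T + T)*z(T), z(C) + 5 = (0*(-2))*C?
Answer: -6970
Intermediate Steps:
z(C) = -5 (z(C) = -5 + (0*(-2))*C = -5 + 0*C = -5 + 0 = -5)
P(T) = -10*T (P(T) = (T + T)*(-5) = (2*T)*(-5) = -10*T)
(P(-20) - 370)*41 = (-10*(-20) - 370)*41 = (200 - 370)*41 = -170*41 = -6970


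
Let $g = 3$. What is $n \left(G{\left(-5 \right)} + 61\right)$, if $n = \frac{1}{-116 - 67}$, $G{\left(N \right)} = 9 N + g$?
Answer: $- \frac{19}{183} \approx -0.10383$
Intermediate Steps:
$G{\left(N \right)} = 3 + 9 N$ ($G{\left(N \right)} = 9 N + 3 = 3 + 9 N$)
$n = - \frac{1}{183}$ ($n = \frac{1}{-183} = - \frac{1}{183} \approx -0.0054645$)
$n \left(G{\left(-5 \right)} + 61\right) = - \frac{\left(3 + 9 \left(-5\right)\right) + 61}{183} = - \frac{\left(3 - 45\right) + 61}{183} = - \frac{-42 + 61}{183} = \left(- \frac{1}{183}\right) 19 = - \frac{19}{183}$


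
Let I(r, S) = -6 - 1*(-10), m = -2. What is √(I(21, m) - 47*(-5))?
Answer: √239 ≈ 15.460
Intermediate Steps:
I(r, S) = 4 (I(r, S) = -6 + 10 = 4)
√(I(21, m) - 47*(-5)) = √(4 - 47*(-5)) = √(4 + 235) = √239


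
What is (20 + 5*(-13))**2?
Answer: 2025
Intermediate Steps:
(20 + 5*(-13))**2 = (20 - 65)**2 = (-45)**2 = 2025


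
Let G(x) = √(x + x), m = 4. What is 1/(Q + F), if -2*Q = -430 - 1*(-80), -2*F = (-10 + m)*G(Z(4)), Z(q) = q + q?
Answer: 1/187 ≈ 0.0053476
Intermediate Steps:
Z(q) = 2*q
G(x) = √2*√x (G(x) = √(2*x) = √2*√x)
F = 12 (F = -(-10 + 4)*√2*√(2*4)/2 = -(-3)*√2*√8 = -(-3)*√2*(2*√2) = -(-3)*4 = -½*(-24) = 12)
Q = 175 (Q = -(-430 - 1*(-80))/2 = -(-430 + 80)/2 = -½*(-350) = 175)
1/(Q + F) = 1/(175 + 12) = 1/187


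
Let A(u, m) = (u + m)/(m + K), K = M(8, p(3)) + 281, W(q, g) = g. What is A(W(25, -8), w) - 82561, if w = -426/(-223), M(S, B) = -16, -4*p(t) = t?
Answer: -702016377/8503 ≈ -82561.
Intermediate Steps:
p(t) = -t/4
w = 426/223 (w = -426*(-1/223) = 426/223 ≈ 1.9103)
K = 265 (K = -16 + 281 = 265)
A(u, m) = (m + u)/(265 + m) (A(u, m) = (u + m)/(m + 265) = (m + u)/(265 + m))
A(W(25, -8), w) - 82561 = (426/223 - 8)/(265 + 426/223) - 82561 = -1358/223/(59521/223) - 82561 = (223/59521)*(-1358/223) - 82561 = -194/8503 - 82561 = -702016377/8503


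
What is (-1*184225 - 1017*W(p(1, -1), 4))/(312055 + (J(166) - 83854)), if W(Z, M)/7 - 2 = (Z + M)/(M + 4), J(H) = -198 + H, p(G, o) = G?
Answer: -1623299/1825352 ≈ -0.88931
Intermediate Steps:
W(Z, M) = 14 + 7*(M + Z)/(4 + M) (W(Z, M) = 14 + 7*((Z + M)/(M + 4)) = 14 + 7*((M + Z)/(4 + M)) = 14 + 7*(M + Z)/(4 + M))
(-1*184225 - 1017*W(p(1, -1), 4))/(312055 + (J(166) - 83854)) = (-1*184225 - 7119*(8 + 1 + 3*4)/(4 + 4))/(312055 + ((-198 + 166) - 83854)) = (-184225 - 7119*(8 + 1 + 12)/8)/(312055 + (-32 - 83854)) = (-184225 - 7119*21/8)/(312055 - 83886) = (-184225 - 1017*147/8)/228169 = (-184225 - 149499/8)*(1/228169) = -1623299/8*1/228169 = -1623299/1825352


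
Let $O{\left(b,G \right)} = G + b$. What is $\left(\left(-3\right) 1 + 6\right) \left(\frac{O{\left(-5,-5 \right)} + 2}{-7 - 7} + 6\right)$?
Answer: $\frac{138}{7} \approx 19.714$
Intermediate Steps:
$\left(\left(-3\right) 1 + 6\right) \left(\frac{O{\left(-5,-5 \right)} + 2}{-7 - 7} + 6\right) = \left(\left(-3\right) 1 + 6\right) \left(\frac{\left(-5 - 5\right) + 2}{-7 - 7} + 6\right) = \left(-3 + 6\right) \left(\frac{-10 + 2}{-14} + 6\right) = 3 \left(\left(-8\right) \left(- \frac{1}{14}\right) + 6\right) = 3 \left(\frac{4}{7} + 6\right) = 3 \cdot \frac{46}{7} = \frac{138}{7}$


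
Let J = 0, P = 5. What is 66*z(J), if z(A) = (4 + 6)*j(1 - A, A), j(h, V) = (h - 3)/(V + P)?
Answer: -264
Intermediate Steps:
j(h, V) = (-3 + h)/(5 + V) (j(h, V) = (h - 3)/(V + 5) = (-3 + h)/(5 + V))
z(A) = 10*(-2 - A)/(5 + A) (z(A) = (4 + 6)*((-3 + (1 - A))/(5 + A)) = 10*((-2 - A)/(5 + A)) = 10*(-2 - A)/(5 + A))
66*z(J) = 66*(10*(-2 - 1*0)/(5 + 0)) = 66*(10*(-2 + 0)/5) = 66*(10*(⅕)*(-2)) = 66*(-4) = -264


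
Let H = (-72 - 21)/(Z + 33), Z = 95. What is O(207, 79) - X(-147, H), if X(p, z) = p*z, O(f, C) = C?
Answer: -3559/128 ≈ -27.805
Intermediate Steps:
H = -93/128 (H = (-72 - 21)/(95 + 33) = -93/128 ≈ -0.72656)
O(207, 79) - X(-147, H) = 79 - (-147)*(-93)/128 = 79 - 1*13671/128 = 79 - 13671/128 = -3559/128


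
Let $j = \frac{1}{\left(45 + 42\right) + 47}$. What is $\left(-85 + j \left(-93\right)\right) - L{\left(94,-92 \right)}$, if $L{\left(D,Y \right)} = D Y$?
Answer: $\frac{1147349}{134} \approx 8562.3$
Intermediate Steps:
$j = \frac{1}{134}$ ($j = \frac{1}{87 + 47} = \frac{1}{134} \approx 0.0074627$)
$\left(-85 + j \left(-93\right)\right) - L{\left(94,-92 \right)} = \left(-85 + \frac{1}{134} \left(-93\right)\right) - 94 \left(-92\right) = \left(-85 - \frac{93}{134}\right) - -8648 = - \frac{11483}{134} + 8648 = \frac{1147349}{134}$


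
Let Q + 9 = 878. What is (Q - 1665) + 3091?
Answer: 2295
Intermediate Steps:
Q = 869 (Q = -9 + 878 = 869)
(Q - 1665) + 3091 = (869 - 1665) + 3091 = -796 + 3091 = 2295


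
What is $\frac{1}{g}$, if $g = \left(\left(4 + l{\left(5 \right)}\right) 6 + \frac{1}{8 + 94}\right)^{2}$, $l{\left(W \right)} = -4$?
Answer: $10404$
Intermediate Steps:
$g = \frac{1}{10404}$ ($g = \left(\left(4 - 4\right) 6 + \frac{1}{8 + 94}\right)^{2} = \left(0 \cdot 6 + \frac{1}{102}\right)^{2} = \left(0 + \frac{1}{102}\right)^{2} = \left(\frac{1}{102}\right)^{2} = \frac{1}{10404} \approx 9.6117 \cdot 10^{-5}$)
$\frac{1}{g} = \frac{1}{\frac{1}{10404}} = 10404$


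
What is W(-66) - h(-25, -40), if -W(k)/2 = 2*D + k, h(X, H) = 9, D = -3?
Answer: 135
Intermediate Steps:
W(k) = 12 - 2*k (W(k) = -2*(2*(-3) + k) = -2*(-6 + k) = 12 - 2*k)
W(-66) - h(-25, -40) = (12 - 2*(-66)) - 1*9 = (12 + 132) - 9 = 144 - 9 = 135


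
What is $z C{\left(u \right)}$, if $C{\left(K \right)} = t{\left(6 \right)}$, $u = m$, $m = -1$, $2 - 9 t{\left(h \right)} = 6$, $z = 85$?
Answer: $- \frac{340}{9} \approx -37.778$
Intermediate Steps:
$t{\left(h \right)} = - \frac{4}{9}$ ($t{\left(h \right)} = \frac{2}{9} - \frac{2}{3} = - \frac{4}{9}$)
$u = -1$
$C{\left(K \right)} = - \frac{4}{9}$
$z C{\left(u \right)} = 85 \left(- \frac{4}{9}\right) = - \frac{340}{9}$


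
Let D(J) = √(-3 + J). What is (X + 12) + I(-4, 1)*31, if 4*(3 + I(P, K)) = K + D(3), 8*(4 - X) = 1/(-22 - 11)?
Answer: -18281/264 ≈ -69.246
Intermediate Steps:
X = 1057/264 (X = 4 - 1/(8*(-22 - 11)) = 4 - ⅛/(-33) = 4 - ⅛*(-1/33) = 4 + 1/264 = 1057/264 ≈ 4.0038)
I(P, K) = -3 + K/4 (I(P, K) = -3 + (K + √(-3 + 3))/4 = -3 + (K + √0)/4 = -3 + (K + 0)/4 = -3 + K/4)
(X + 12) + I(-4, 1)*31 = (1057/264 + 12) + (-3 + (¼)*1)*31 = 4225/264 + (-3 + ¼)*31 = 4225/264 - 11/4*31 = 4225/264 - 341/4 = -18281/264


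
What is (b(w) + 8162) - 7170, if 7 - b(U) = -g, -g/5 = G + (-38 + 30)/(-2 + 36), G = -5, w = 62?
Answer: 17428/17 ≈ 1025.2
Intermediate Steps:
g = 445/17 (g = -5*(-5 + (-38 + 30)/(-2 + 36)) = -5*(-5 - 8/34) = -5*(-5 - 8*1/34) = -5*(-5 - 4/17) = -5*(-89/17) = 445/17 ≈ 26.176)
b(U) = 564/17 (b(U) = 7 - (-1)*445/17 = 7 - 1*(-445/17) = 7 + 445/17 = 564/17)
(b(w) + 8162) - 7170 = (564/17 + 8162) - 7170 = 139318/17 - 7170 = 17428/17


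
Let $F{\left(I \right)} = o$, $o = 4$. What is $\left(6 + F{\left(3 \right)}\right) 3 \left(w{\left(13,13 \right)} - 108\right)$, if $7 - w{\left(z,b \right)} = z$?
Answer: $-3420$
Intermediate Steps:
$w{\left(z,b \right)} = 7 - z$
$F{\left(I \right)} = 4$
$\left(6 + F{\left(3 \right)}\right) 3 \left(w{\left(13,13 \right)} - 108\right) = \left(6 + 4\right) 3 \left(\left(7 - 13\right) - 108\right) = 10 \cdot 3 \left(\left(7 - 13\right) - 108\right) = 30 \left(-6 - 108\right) = 30 \left(-114\right) = -3420$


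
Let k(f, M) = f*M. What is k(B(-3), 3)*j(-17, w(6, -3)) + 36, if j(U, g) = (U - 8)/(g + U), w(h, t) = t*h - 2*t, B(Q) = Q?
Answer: 819/29 ≈ 28.241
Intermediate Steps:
w(h, t) = -2*t + h*t (w(h, t) = h*t - 2*t = -2*t + h*t)
k(f, M) = M*f
j(U, g) = (-8 + U)/(U + g)
k(B(-3), 3)*j(-17, w(6, -3)) + 36 = (3*(-3))*((-8 - 17)/(-17 - 3*(-2 + 6))) + 36 = -9*(-25)/(-17 - 3*4) + 36 = -9*(-25)/(-17 - 12) + 36 = -9*(-25)/(-29) + 36 = -(-9)*(-25)/29 + 36 = -9*25/29 + 36 = -225/29 + 36 = 819/29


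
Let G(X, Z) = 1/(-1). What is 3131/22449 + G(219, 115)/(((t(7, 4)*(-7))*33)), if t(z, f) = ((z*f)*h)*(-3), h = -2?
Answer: 5787157/41485752 ≈ 0.13950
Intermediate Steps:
G(X, Z) = -1
t(z, f) = 6*f*z (t(z, f) = ((z*f)*(-2))*(-3) = ((f*z)*(-2))*(-3) = -2*f*z*(-3) = 6*f*z)
3131/22449 + G(219, 115)/(((t(7, 4)*(-7))*33)) = 3131/22449 - 1/(((6*4*7)*(-7))*33) = 3131*(1/22449) - 1/((168*(-7))*33) = 3131/22449 - 1/((-1176*33)) = 3131/22449 - 1/(-38808) = 3131/22449 - 1*(-1/38808) = 3131/22449 + 1/38808 = 5787157/41485752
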